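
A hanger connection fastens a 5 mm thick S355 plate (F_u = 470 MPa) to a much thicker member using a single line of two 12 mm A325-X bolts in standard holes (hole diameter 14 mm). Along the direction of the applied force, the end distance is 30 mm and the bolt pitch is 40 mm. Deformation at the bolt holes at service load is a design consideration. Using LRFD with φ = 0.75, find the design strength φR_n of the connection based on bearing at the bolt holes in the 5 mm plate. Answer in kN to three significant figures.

Per bolt r_n = 1.2 l_c t F_u ≤ 2.4 d t F_u; upper limit = 2.4 × 12 × 5 × 470 / 1000 = 67.68 kN.
Edge bolt: l_c = 30 − 14/2 = 23 mm → 1.2 × 23 × 5 × 470 / 1000 = 64.86 → r_n = 64.86 kN.
Interior bolts: l_c = 40 − 14 = 26 mm → 1.2 × 26 × 5 × 470 / 1000 = 73.32 → r_n = 67.68 kN.
R_n = 1 × 64.86 + 1 × 67.68 = 132.5 kN.
Design strength φR_n = 0.75 × 132.5 = 99.4 kN.

99.4 kN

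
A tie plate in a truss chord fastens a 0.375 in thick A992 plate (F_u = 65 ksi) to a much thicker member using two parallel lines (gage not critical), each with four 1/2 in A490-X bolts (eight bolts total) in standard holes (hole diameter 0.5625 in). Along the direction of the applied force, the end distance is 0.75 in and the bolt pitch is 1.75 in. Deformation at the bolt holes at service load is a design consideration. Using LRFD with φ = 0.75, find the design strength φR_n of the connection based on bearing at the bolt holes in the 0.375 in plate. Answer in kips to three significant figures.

152 kips

Per bolt r_n = 1.2 l_c t F_u ≤ 2.4 d t F_u; upper limit = 2.4 × 0.5 × 0.375 × 65 = 29.25 kips.
Edge bolt: l_c = 0.75 − 0.5625/2 = 0.4688 in → 1.2 × 0.4688 × 0.375 × 65 = 13.71 → r_n = 13.71 kips.
Interior bolts: l_c = 1.75 − 0.5625 = 1.188 in → 1.2 × 1.188 × 0.375 × 65 = 34.73 → r_n = 29.25 kips.
R_n = 2 × 13.71 + 6 × 29.25 = 202.9 kips.
Design strength φR_n = 0.75 × 202.9 = 152 kips.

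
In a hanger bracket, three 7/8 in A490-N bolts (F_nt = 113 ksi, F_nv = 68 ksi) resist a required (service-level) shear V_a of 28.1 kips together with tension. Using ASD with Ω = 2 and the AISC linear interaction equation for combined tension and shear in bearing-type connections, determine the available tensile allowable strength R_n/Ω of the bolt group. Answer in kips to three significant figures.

A_b = π·0.875²/4 = 0.6013 in²; f_rv = 28.1 / (3 × 0.6013) = 15.58 ksi.
F'_nt = 1.3 F_nt − (Ω F_nt / F_nv) f_rv = 1.3·113 − (2·113/68)·15.58 = 95.13 ksi, capped at F_nt → F'_nt = 95.13 ksi.
R_n = F'_nt · A_b · n = 95.13 × 0.6013 × 3 = 171.6 kips.
Allowable strength R_n/Ω = 171.6 / 2 = 85.8 kips.

85.8 kips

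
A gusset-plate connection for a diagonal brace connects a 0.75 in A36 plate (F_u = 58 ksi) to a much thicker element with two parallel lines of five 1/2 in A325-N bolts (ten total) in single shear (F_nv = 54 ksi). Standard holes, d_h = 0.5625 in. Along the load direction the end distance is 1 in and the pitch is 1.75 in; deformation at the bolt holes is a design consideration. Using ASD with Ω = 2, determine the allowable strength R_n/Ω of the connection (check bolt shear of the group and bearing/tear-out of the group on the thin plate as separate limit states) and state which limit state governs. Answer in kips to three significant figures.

Bolt shear: A_b = π·0.5²/4 = 0.1963 in²; R_n = 54 × 0.1963 × 10 × 1 = 106 kips → 106 / 2 = 53 kips.
Bearing (1.2 l_c t F_u ≤ 2.4 d t F_u): upper limit = 2.4·0.5·0.75·58 = 52.2 kips.
  Edge l_c = 1 − 0.5625/2 = 0.7188 → r_n = 37.52 kips; interior l_c = 1.75 − 0.5625 = 1.188 → r_n = 52.2 kips.
  R_n,bearing = 2·37.52 + 8·52.2 = 492.6 kips → 492.6 / 2 = 246 kips.
Bolt shear governs: 53 kips.

53 kips (bolt shear governs)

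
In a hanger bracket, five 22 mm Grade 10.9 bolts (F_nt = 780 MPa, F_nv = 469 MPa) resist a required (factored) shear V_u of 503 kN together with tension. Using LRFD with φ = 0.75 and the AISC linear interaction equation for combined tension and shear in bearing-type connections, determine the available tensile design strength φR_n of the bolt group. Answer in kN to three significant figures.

609 kN

A_b = π·22²/4 = 380.1 mm²; f_rv = 503 × 1000 / (5 × 380.1) = 264.6 MPa.
F'_nt = 1.3 F_nt − (F_nt / φF_nv) f_rv = 1.3·780 − (780/(0.75·469))·264.6 = 427.2 MPa, capped at F_nt → F'_nt = 427.2 MPa.
R_n = F'_nt · A_b · n = 427.2 × 380.1 × 5 / 1000 = 811.9 kN.
Design strength φR_n = 0.75 × 811.9 = 609 kN.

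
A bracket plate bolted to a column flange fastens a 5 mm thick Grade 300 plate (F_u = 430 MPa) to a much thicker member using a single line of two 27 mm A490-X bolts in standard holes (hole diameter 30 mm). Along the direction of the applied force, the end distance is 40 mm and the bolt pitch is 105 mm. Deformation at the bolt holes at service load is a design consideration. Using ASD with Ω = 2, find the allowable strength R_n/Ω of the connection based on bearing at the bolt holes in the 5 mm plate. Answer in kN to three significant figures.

102 kN

Per bolt r_n = 1.2 l_c t F_u ≤ 2.4 d t F_u; upper limit = 2.4 × 27 × 5 × 430 / 1000 = 139.3 kN.
Edge bolt: l_c = 40 − 30/2 = 25 mm → 1.2 × 25 × 5 × 430 / 1000 = 64.5 → r_n = 64.5 kN.
Interior bolts: l_c = 105 − 30 = 75 mm → 1.2 × 75 × 5 × 430 / 1000 = 193.5 → r_n = 139.3 kN.
R_n = 1 × 64.5 + 1 × 139.3 = 203.8 kN.
Allowable strength R_n/Ω = 203.8 / 2 = 102 kN.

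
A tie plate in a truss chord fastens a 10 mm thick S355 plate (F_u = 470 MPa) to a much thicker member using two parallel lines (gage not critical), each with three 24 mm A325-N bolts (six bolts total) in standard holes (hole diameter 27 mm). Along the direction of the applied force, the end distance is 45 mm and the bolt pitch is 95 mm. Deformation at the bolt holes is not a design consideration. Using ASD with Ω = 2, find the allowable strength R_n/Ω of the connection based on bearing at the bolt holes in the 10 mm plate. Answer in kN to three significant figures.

899 kN

Per bolt r_n = 1.5 l_c t F_u ≤ 3.0 d t F_u; upper limit = 3.0 × 24 × 10 × 470 / 1000 = 338.4 kN.
Edge bolt: l_c = 45 − 27/2 = 31.5 mm → 1.5 × 31.5 × 10 × 470 / 1000 = 222.1 → r_n = 222.1 kN.
Interior bolts: l_c = 95 − 27 = 68 mm → 1.5 × 68 × 10 × 470 / 1000 = 479.4 → r_n = 338.4 kN.
R_n = 2 × 222.1 + 4 × 338.4 = 1798 kN.
Allowable strength R_n/Ω = 1798 / 2 = 899 kN.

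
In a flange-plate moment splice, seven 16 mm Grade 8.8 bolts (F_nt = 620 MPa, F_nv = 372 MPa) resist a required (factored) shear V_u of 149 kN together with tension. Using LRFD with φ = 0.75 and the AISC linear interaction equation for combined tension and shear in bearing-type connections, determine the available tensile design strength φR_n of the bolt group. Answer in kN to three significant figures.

A_b = π·16²/4 = 201.1 mm²; f_rv = 149 × 1000 / (7 × 201.1) = 105.9 MPa.
F'_nt = 1.3 F_nt − (F_nt / φF_nv) f_rv = 1.3·620 − (620/(0.75·372))·105.9 = 570.7 MPa, capped at F_nt → F'_nt = 570.7 MPa.
R_n = F'_nt · A_b · n = 570.7 × 201.1 × 7 / 1000 = 803.3 kN.
Design strength φR_n = 0.75 × 803.3 = 602 kN.

602 kN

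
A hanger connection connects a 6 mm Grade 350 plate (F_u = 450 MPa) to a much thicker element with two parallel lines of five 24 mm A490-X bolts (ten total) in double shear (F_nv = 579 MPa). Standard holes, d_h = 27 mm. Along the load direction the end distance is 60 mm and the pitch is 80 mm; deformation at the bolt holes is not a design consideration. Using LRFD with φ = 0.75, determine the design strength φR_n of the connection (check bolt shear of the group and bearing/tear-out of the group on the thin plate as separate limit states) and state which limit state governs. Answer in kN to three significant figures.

1450 kN (bearing governs)

Bolt shear: A_b = π·24²/4 = 452.4 mm²; R_n = 579 × 452.4 × 10 × 2 / 1000 = 5239 kN → 0.75 × 5239 = 3930 kN.
Bearing (1.5 l_c t F_u ≤ 3.0 d t F_u): upper limit = 3.0·24·6·450 / 1000 = 194.4 kN.
  Edge l_c = 60 − 27/2 = 46.5 → r_n = 188.3 kN; interior l_c = 80 − 27 = 53 → r_n = 194.4 kN.
  R_n,bearing = 2·188.3 + 8·194.4 = 1932 kN → 0.75 × 1932 = 1450 kN.
Bearing governs: 1450 kN.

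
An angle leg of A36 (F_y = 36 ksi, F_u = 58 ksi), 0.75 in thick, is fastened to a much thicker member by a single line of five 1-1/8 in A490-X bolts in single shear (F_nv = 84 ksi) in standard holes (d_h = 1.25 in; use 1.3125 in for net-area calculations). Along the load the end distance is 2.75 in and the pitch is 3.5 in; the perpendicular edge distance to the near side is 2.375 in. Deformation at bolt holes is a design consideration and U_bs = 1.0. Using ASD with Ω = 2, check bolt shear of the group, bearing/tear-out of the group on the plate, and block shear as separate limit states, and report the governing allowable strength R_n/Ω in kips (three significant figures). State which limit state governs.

173 kips (block shear governs)

Bolt shear: A_b = π·1.125²/4 = 0.994 in²; R_n = 84 × 0.994 × 5 × 1 = 417.5 kips → 417.5 / 2 = 209 kips.
Bearing: edge l_c = 2.125, r_n = 110.9 kips; interior l_c = 2.25, r_n = 117.4 kips; R_n = 110.9 + 4·117.4 = 580.7 kips → 290 kips.
Block shear: A_gv = 12.56, A_nv = 8.133, A_nt = 1.289 in²; R_n = min(0.6F_uA_nv, 0.6F_yA_gv) + U_bs·F_u·A_nt = 346.1 kips → 173 kips.
Block shear governs: 173 kips.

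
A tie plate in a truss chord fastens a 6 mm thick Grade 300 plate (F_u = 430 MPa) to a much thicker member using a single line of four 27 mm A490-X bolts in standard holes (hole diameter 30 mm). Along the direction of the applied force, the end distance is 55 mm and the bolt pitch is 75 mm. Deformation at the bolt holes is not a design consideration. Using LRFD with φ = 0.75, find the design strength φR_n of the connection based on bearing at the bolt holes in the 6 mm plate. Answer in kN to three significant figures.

Per bolt r_n = 1.5 l_c t F_u ≤ 3.0 d t F_u; upper limit = 3.0 × 27 × 6 × 430 / 1000 = 209 kN.
Edge bolt: l_c = 55 − 30/2 = 40 mm → 1.5 × 40 × 6 × 430 / 1000 = 154.8 → r_n = 154.8 kN.
Interior bolts: l_c = 75 − 30 = 45 mm → 1.5 × 45 × 6 × 430 / 1000 = 174.2 → r_n = 174.2 kN.
R_n = 1 × 154.8 + 3 × 174.2 = 677.2 kN.
Design strength φR_n = 0.75 × 677.2 = 508 kN.

508 kN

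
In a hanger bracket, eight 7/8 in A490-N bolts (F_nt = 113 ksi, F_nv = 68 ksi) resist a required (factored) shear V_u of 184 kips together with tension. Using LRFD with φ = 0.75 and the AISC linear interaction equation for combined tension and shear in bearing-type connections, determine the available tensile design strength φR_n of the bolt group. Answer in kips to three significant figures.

A_b = π·0.875²/4 = 0.6013 in²; f_rv = 184 / (8 × 0.6013) = 38.25 ksi.
F'_nt = 1.3 F_nt − (F_nt / φF_nv) f_rv = 1.3·113 − (113/(0.75·68))·38.25 = 62.15 ksi, capped at F_nt → F'_nt = 62.15 ksi.
R_n = F'_nt · A_b · n = 62.15 × 0.6013 × 8 = 299 kips.
Design strength φR_n = 0.75 × 299 = 224 kips.

224 kips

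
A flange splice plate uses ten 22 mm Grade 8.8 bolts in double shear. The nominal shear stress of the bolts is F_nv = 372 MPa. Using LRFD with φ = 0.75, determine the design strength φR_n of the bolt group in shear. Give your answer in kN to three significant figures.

2120 kN

A_b = π × 22² / 4 = 380.1 mm².
R_n = F_nv · A_b · n · n_s = 372 × 380.1 × 10 × 2 / 1000 = 2828 kN.
Design strength φR_n = 0.75 × 2828 = 2120 kN.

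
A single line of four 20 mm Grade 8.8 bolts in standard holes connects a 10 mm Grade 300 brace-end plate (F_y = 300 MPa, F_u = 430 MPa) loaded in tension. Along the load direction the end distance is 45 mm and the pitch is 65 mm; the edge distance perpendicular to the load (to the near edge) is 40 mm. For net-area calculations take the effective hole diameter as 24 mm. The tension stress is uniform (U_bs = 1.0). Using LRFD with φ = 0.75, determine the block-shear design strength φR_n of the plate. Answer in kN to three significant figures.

Shear plane L_v = 45 + 3·65 = 240 mm; A_gv = 240 × 10 = 2400 mm².
A_nv = (240 − 3.5·24) × 10 = 1560 mm².
A_nt = (40 − 0.5·24) × 10 = 280 mm².
0.6 F_u A_nv = 402.5 kN; 0.6 F_y A_gv = 432 kN → shear rupture governs the shear term.
R_n = 402.5 + 1.0 × 430 × 280 / 1000 = 522.9 kN.
Design strength φR_n = 0.75 × 522.9 = 392 kN.

392 kN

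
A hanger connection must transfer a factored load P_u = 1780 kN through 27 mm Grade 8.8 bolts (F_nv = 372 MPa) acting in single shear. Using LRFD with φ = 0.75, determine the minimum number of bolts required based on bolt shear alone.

12 bolts

A_b = π·27²/4 = 572.6 mm².
Per-bolt design strength φR_n = 0.75 × 372 × 572.6 × 1 / 1000 = 159.7 kN.
n ≥ 1780 / 159.7 = 11.14 → use 12 bolts.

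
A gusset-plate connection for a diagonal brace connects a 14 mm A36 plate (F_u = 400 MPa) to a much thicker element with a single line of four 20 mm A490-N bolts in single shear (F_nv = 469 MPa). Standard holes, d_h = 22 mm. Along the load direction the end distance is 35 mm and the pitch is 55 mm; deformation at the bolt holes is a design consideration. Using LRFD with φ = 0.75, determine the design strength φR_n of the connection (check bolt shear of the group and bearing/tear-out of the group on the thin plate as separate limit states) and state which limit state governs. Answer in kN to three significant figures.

Bolt shear: A_b = π·20²/4 = 314.2 mm²; R_n = 469 × 314.2 × 4 × 1 / 1000 = 589.4 kN → 0.75 × 589.4 = 442 kN.
Bearing (1.2 l_c t F_u ≤ 2.4 d t F_u): upper limit = 2.4·20·14·400 / 1000 = 268.8 kN.
  Edge l_c = 35 − 22/2 = 24 → r_n = 161.3 kN; interior l_c = 55 − 22 = 33 → r_n = 221.8 kN.
  R_n,bearing = 1·161.3 + 3·221.8 = 826.6 kN → 0.75 × 826.6 = 620 kN.
Bolt shear governs: 442 kN.

442 kN (bolt shear governs)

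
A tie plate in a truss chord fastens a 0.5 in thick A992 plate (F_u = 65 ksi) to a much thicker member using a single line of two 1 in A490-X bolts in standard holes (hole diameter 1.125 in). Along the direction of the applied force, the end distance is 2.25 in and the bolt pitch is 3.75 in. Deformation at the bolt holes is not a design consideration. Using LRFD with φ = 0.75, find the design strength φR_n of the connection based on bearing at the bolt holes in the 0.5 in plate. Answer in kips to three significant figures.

135 kips

Per bolt r_n = 1.5 l_c t F_u ≤ 3.0 d t F_u; upper limit = 3.0 × 1 × 0.5 × 65 = 97.5 kips.
Edge bolt: l_c = 2.25 − 1.125/2 = 1.688 in → 1.5 × 1.688 × 0.5 × 65 = 82.27 → r_n = 82.27 kips.
Interior bolts: l_c = 3.75 − 1.125 = 2.625 in → 1.5 × 2.625 × 0.5 × 65 = 128 → r_n = 97.5 kips.
R_n = 1 × 82.27 + 1 × 97.5 = 179.8 kips.
Design strength φR_n = 0.75 × 179.8 = 135 kips.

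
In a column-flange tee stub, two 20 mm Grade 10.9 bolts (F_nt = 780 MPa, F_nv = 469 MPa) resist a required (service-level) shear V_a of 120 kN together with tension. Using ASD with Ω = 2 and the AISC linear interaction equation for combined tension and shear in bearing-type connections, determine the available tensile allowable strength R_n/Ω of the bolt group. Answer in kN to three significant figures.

A_b = π·20²/4 = 314.2 mm²; f_rv = 120 × 1000 / (2 × 314.2) = 191 MPa.
F'_nt = 1.3 F_nt − (Ω F_nt / F_nv) f_rv = 1.3·780 − (2·780/469)·191 = 378.7 MPa, capped at F_nt → F'_nt = 378.7 MPa.
R_n = F'_nt · A_b · n = 378.7 × 314.2 × 2 / 1000 = 238 kN.
Allowable strength R_n/Ω = 238 / 2 = 119 kN.

119 kN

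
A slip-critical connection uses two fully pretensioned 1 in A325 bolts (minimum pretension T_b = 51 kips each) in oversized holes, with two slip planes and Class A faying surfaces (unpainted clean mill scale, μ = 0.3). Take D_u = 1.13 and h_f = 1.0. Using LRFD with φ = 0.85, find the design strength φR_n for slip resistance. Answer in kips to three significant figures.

R_n = μ · D_u · h_f · T_b · n_s · n_b = 0.3 × 1.13 × 1.0 × 51 × 2 × 2 = 69.16 kips.
Design strength φR_n = 0.85 × 69.16 = 58.8 kips.

58.8 kips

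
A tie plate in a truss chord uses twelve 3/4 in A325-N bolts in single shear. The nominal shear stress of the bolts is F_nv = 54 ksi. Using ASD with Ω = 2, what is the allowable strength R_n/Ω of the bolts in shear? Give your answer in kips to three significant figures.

143 kips

A_b = π × 0.75² / 4 = 0.4418 in².
R_n = F_nv · A_b · n · n_s = 54 × 0.4418 × 12 × 1 = 286.3 kips.
Allowable strength R_n/Ω = 286.3 / 2 = 143 kips.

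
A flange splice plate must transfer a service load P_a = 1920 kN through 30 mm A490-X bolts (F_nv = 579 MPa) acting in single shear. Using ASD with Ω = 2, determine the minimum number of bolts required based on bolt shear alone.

A_b = π·30²/4 = 706.9 mm².
Per-bolt allowable strength R_n/Ω = 579 × 706.9 × 1 / 1000 / 2 = 204.6 kN.
n ≥ 1920 / 204.6 = 9.383 → use 10 bolts.

10 bolts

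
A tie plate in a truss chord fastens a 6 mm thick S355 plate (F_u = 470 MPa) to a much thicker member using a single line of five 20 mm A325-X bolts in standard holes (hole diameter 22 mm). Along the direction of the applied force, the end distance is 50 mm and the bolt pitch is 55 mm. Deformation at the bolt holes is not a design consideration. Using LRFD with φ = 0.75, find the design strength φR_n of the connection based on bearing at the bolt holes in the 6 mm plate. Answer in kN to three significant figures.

542 kN

Per bolt r_n = 1.5 l_c t F_u ≤ 3.0 d t F_u; upper limit = 3.0 × 20 × 6 × 470 / 1000 = 169.2 kN.
Edge bolt: l_c = 50 − 22/2 = 39 mm → 1.5 × 39 × 6 × 470 / 1000 = 165 → r_n = 165 kN.
Interior bolts: l_c = 55 − 22 = 33 mm → 1.5 × 33 × 6 × 470 / 1000 = 139.6 → r_n = 139.6 kN.
R_n = 1 × 165 + 4 × 139.6 = 723.3 kN.
Design strength φR_n = 0.75 × 723.3 = 542 kN.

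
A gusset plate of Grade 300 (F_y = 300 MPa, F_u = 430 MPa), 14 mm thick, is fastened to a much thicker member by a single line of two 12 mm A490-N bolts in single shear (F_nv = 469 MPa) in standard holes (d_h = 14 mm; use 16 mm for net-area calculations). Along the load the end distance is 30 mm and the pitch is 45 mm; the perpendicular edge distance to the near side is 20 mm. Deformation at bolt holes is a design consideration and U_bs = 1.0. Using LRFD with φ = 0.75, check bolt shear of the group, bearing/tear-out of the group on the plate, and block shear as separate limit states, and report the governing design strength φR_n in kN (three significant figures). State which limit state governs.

Bolt shear: A_b = π·12²/4 = 113.1 mm²; R_n = 469 × 113.1 × 2 × 1 / 1000 = 106.1 kN → 0.75 × 106.1 = 79.6 kN.
Bearing: edge l_c = 23, r_n = 166.2 kN; interior l_c = 31, r_n = 173.4 kN; R_n = 166.2 + 1·173.4 = 339.5 kN → 255 kN.
Block shear: A_gv = 1050, A_nv = 714, A_nt = 168 mm²; R_n = min(0.6F_uA_nv, 0.6F_yA_gv) + U_bs·F_u·A_nt = 256.5 kN → 192 kN.
Bolt shear governs: 79.6 kN.

79.6 kN (bolt shear governs)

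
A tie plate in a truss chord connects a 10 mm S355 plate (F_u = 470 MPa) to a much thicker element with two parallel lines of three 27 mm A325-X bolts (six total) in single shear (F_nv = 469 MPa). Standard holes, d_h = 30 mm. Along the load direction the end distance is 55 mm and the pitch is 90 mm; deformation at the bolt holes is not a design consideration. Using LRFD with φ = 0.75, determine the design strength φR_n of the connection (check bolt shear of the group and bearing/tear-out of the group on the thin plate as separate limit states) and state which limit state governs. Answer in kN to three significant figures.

1210 kN (bolt shear governs)

Bolt shear: A_b = π·27²/4 = 572.6 mm²; R_n = 469 × 572.6 × 6 × 1 / 1000 = 1611 kN → 0.75 × 1611 = 1210 kN.
Bearing (1.5 l_c t F_u ≤ 3.0 d t F_u): upper limit = 3.0·27·10·470 / 1000 = 380.7 kN.
  Edge l_c = 55 − 30/2 = 40 → r_n = 282 kN; interior l_c = 90 − 30 = 60 → r_n = 380.7 kN.
  R_n,bearing = 2·282 + 4·380.7 = 2087 kN → 0.75 × 2087 = 1570 kN.
Bolt shear governs: 1210 kN.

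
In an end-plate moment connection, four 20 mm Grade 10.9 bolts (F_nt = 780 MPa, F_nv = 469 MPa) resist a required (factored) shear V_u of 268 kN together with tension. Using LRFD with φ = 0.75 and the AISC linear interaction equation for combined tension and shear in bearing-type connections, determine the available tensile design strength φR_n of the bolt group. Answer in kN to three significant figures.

510 kN

A_b = π·20²/4 = 314.2 mm²; f_rv = 268 × 1000 / (4 × 314.2) = 213.3 MPa.
F'_nt = 1.3 F_nt − (F_nt / φF_nv) f_rv = 1.3·780 − (780/(0.75·469))·213.3 = 541.1 MPa, capped at F_nt → F'_nt = 541.1 MPa.
R_n = F'_nt · A_b · n = 541.1 × 314.2 × 4 / 1000 = 679.9 kN.
Design strength φR_n = 0.75 × 679.9 = 510 kN.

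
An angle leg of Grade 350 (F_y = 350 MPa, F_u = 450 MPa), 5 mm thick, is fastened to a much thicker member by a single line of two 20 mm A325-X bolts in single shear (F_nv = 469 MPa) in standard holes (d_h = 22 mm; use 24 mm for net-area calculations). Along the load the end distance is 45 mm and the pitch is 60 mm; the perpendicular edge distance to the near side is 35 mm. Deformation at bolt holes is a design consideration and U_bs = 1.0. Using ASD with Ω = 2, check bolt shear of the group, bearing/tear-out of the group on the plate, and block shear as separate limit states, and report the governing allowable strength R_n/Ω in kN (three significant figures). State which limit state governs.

72.5 kN (block shear governs)

Bolt shear: A_b = π·20²/4 = 314.2 mm²; R_n = 469 × 314.2 × 2 × 1 / 1000 = 294.7 kN → 294.7 / 2 = 147 kN.
Bearing: edge l_c = 34, r_n = 91.8 kN; interior l_c = 38, r_n = 102.6 kN; R_n = 91.8 + 1·102.6 = 194.4 kN → 97.2 kN.
Block shear: A_gv = 525, A_nv = 345, A_nt = 115 mm²; R_n = min(0.6F_uA_nv, 0.6F_yA_gv) + U_bs·F_u·A_nt = 144.9 kN → 72.5 kN.
Block shear governs: 72.5 kN.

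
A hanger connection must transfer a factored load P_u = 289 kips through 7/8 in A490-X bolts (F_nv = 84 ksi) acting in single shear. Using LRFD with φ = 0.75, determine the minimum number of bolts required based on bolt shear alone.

8 bolts

A_b = π·0.875²/4 = 0.6013 in².
Per-bolt design strength φR_n = 0.75 × 84 × 0.6013 × 1 = 37.88 kips.
n ≥ 289 / 37.88 = 7.629 → use 8 bolts.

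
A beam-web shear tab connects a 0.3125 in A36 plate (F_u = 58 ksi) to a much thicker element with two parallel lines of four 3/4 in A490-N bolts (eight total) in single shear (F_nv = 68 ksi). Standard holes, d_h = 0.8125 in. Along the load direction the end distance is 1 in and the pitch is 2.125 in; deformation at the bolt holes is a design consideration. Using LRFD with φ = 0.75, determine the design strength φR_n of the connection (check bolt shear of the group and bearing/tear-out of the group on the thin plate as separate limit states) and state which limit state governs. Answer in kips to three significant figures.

Bolt shear: A_b = π·0.75²/4 = 0.4418 in²; R_n = 68 × 0.4418 × 8 × 1 = 240.3 kips → 0.75 × 240.3 = 180 kips.
Bearing (1.2 l_c t F_u ≤ 2.4 d t F_u): upper limit = 2.4·0.75·0.3125·58 = 32.62 kips.
  Edge l_c = 1 − 0.8125/2 = 0.5938 → r_n = 12.91 kips; interior l_c = 2.125 − 0.8125 = 1.312 → r_n = 28.55 kips.
  R_n,bearing = 2·12.91 + 6·28.55 = 197.1 kips → 0.75 × 197.1 = 148 kips.
Bearing governs: 148 kips.

148 kips (bearing governs)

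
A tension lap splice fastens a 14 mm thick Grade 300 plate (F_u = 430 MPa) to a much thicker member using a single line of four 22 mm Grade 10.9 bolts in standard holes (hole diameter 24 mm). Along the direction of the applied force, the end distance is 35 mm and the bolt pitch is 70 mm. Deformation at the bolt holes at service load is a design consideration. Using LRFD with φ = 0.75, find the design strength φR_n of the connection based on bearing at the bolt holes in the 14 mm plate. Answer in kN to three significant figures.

Per bolt r_n = 1.2 l_c t F_u ≤ 2.4 d t F_u; upper limit = 2.4 × 22 × 14 × 430 / 1000 = 317.9 kN.
Edge bolt: l_c = 35 − 24/2 = 23 mm → 1.2 × 23 × 14 × 430 / 1000 = 166.2 → r_n = 166.2 kN.
Interior bolts: l_c = 70 − 24 = 46 mm → 1.2 × 46 × 14 × 430 / 1000 = 332.3 → r_n = 317.9 kN.
R_n = 1 × 166.2 + 3 × 317.9 = 1120 kN.
Design strength φR_n = 0.75 × 1120 = 840 kN.

840 kN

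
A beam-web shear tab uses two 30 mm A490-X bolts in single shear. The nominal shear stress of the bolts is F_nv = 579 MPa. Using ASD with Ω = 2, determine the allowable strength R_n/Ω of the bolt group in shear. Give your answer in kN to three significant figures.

409 kN

A_b = π × 30² / 4 = 706.9 mm².
R_n = F_nv · A_b · n · n_s = 579 × 706.9 × 2 × 1 / 1000 = 818.5 kN.
Allowable strength R_n/Ω = 818.5 / 2 = 409 kN.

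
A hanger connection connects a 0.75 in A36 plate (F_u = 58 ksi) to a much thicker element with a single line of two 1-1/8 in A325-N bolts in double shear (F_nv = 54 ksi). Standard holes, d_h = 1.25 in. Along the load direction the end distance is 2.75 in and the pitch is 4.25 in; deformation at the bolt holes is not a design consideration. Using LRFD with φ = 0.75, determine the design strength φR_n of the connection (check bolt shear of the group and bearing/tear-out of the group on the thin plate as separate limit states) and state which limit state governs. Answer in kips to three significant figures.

Bolt shear: A_b = π·1.125²/4 = 0.994 in²; R_n = 54 × 0.994 × 2 × 2 = 214.7 kips → 0.75 × 214.7 = 161 kips.
Bearing (1.5 l_c t F_u ≤ 3.0 d t F_u): upper limit = 3.0·1.125·0.75·58 = 146.8 kips.
  Edge l_c = 2.75 − 1.25/2 = 2.125 → r_n = 138.7 kips; interior l_c = 4.25 − 1.25 = 3 → r_n = 146.8 kips.
  R_n,bearing = 1·138.7 + 1·146.8 = 285.5 kips → 0.75 × 285.5 = 214 kips.
Bolt shear governs: 161 kips.

161 kips (bolt shear governs)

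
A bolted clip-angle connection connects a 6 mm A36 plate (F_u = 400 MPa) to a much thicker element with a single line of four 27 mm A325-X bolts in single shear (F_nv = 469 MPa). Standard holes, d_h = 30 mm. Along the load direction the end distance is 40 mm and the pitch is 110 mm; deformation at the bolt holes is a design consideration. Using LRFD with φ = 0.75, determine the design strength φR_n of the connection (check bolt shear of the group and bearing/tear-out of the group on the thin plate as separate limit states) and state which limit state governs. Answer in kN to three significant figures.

Bolt shear: A_b = π·27²/4 = 572.6 mm²; R_n = 469 × 572.6 × 4 × 1 / 1000 = 1074 kN → 0.75 × 1074 = 806 kN.
Bearing (1.2 l_c t F_u ≤ 2.4 d t F_u): upper limit = 2.4·27·6·400 / 1000 = 155.5 kN.
  Edge l_c = 40 − 30/2 = 25 → r_n = 72 kN; interior l_c = 110 − 30 = 80 → r_n = 155.5 kN.
  R_n,bearing = 1·72 + 3·155.5 = 538.6 kN → 0.75 × 538.6 = 404 kN.
Bearing governs: 404 kN.

404 kN (bearing governs)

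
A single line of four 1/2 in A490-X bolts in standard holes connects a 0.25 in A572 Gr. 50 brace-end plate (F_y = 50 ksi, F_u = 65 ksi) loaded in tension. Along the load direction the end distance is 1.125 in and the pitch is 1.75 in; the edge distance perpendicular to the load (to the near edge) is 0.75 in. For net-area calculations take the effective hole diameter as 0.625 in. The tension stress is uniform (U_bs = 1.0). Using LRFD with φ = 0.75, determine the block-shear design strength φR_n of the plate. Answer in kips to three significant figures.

Shear plane L_v = 1.125 + 3·1.75 = 6.375 in; A_gv = 6.375 × 0.25 = 1.594 in².
A_nv = (6.375 − 3.5·0.625) × 0.25 = 1.047 in².
A_nt = (0.75 − 0.5·0.625) × 0.25 = 0.1094 in².
0.6 F_u A_nv = 40.83 kips; 0.6 F_y A_gv = 47.81 kips → shear rupture governs the shear term.
R_n = 40.83 + 1.0 × 65 × 0.1094 = 47.94 kips.
Design strength φR_n = 0.75 × 47.94 = 36 kips.

36 kips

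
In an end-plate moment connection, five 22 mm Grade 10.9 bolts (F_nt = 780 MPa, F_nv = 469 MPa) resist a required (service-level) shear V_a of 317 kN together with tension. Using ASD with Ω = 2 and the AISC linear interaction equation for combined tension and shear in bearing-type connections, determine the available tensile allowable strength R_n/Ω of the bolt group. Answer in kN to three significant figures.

A_b = π·22²/4 = 380.1 mm²; f_rv = 317 × 1000 / (5 × 380.1) = 166.8 MPa.
F'_nt = 1.3 F_nt − (Ω F_nt / F_nv) f_rv = 1.3·780 − (2·780/469)·166.8 = 459.2 MPa, capped at F_nt → F'_nt = 459.2 MPa.
R_n = F'_nt · A_b · n = 459.2 × 380.1 × 5 / 1000 = 872.9 kN.
Allowable strength R_n/Ω = 872.9 / 2 = 436 kN.

436 kN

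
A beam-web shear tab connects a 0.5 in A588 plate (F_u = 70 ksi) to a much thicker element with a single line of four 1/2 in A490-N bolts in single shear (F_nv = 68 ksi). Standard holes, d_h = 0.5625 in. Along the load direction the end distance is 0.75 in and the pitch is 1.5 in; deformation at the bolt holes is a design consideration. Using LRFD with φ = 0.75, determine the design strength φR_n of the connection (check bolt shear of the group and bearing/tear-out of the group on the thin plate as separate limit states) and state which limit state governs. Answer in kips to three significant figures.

Bolt shear: A_b = π·0.5²/4 = 0.1963 in²; R_n = 68 × 0.1963 × 4 × 1 = 53.41 kips → 0.75 × 53.41 = 40.1 kips.
Bearing (1.2 l_c t F_u ≤ 2.4 d t F_u): upper limit = 2.4·0.5·0.5·70 = 42 kips.
  Edge l_c = 0.75 − 0.5625/2 = 0.4688 → r_n = 19.69 kips; interior l_c = 1.5 − 0.5625 = 0.9375 → r_n = 39.38 kips.
  R_n,bearing = 1·19.69 + 3·39.38 = 137.8 kips → 0.75 × 137.8 = 103 kips.
Bolt shear governs: 40.1 kips.

40.1 kips (bolt shear governs)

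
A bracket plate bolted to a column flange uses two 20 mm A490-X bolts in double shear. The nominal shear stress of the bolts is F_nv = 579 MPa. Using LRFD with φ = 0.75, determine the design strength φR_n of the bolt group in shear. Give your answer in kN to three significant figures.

546 kN

A_b = π × 20² / 4 = 314.2 mm².
R_n = F_nv · A_b · n · n_s = 579 × 314.2 × 2 × 2 / 1000 = 727.6 kN.
Design strength φR_n = 0.75 × 727.6 = 546 kN.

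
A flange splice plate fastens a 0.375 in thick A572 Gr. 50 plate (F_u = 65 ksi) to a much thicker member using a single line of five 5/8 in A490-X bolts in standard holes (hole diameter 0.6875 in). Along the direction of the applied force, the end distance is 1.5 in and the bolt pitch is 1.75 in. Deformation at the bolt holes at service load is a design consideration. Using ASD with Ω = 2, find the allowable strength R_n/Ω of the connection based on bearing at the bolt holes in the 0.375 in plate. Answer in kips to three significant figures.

79.1 kips

Per bolt r_n = 1.2 l_c t F_u ≤ 2.4 d t F_u; upper limit = 2.4 × 0.625 × 0.375 × 65 = 36.56 kips.
Edge bolt: l_c = 1.5 − 0.6875/2 = 1.156 in → 1.2 × 1.156 × 0.375 × 65 = 33.82 → r_n = 33.82 kips.
Interior bolts: l_c = 1.75 − 0.6875 = 1.062 in → 1.2 × 1.062 × 0.375 × 65 = 31.08 → r_n = 31.08 kips.
R_n = 1 × 33.82 + 4 × 31.08 = 158.1 kips.
Allowable strength R_n/Ω = 158.1 / 2 = 79.1 kips.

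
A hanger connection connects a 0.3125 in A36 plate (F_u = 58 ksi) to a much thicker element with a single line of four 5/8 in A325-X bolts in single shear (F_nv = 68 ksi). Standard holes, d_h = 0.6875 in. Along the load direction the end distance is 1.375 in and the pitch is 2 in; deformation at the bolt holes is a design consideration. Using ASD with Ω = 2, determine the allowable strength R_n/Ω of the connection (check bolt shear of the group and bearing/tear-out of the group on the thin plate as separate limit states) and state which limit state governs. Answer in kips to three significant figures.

41.7 kips (bolt shear governs)

Bolt shear: A_b = π·0.625²/4 = 0.3068 in²; R_n = 68 × 0.3068 × 4 × 1 = 83.45 kips → 83.45 / 2 = 41.7 kips.
Bearing (1.2 l_c t F_u ≤ 2.4 d t F_u): upper limit = 2.4·0.625·0.3125·58 = 27.19 kips.
  Edge l_c = 1.375 − 0.6875/2 = 1.031 → r_n = 22.43 kips; interior l_c = 2 − 0.6875 = 1.312 → r_n = 27.19 kips.
  R_n,bearing = 1·22.43 + 3·27.19 = 104 kips → 104 / 2 = 52 kips.
Bolt shear governs: 41.7 kips.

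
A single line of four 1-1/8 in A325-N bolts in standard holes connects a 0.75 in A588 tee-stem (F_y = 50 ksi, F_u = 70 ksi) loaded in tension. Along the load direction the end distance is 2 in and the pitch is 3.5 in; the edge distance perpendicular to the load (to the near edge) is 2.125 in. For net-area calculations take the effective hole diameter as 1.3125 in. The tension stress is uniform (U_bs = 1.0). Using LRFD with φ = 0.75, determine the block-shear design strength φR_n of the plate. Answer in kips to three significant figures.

Shear plane L_v = 2 + 3·3.5 = 12.5 in; A_gv = 12.5 × 0.75 = 9.375 in².
A_nv = (12.5 − 3.5·1.3125) × 0.75 = 5.93 in².
A_nt = (2.125 − 0.5·1.3125) × 0.75 = 1.102 in².
0.6 F_u A_nv = 249 kips; 0.6 F_y A_gv = 281.2 kips → shear rupture governs the shear term.
R_n = 249 + 1.0 × 70 × 1.102 = 326.2 kips.
Design strength φR_n = 0.75 × 326.2 = 245 kips.

245 kips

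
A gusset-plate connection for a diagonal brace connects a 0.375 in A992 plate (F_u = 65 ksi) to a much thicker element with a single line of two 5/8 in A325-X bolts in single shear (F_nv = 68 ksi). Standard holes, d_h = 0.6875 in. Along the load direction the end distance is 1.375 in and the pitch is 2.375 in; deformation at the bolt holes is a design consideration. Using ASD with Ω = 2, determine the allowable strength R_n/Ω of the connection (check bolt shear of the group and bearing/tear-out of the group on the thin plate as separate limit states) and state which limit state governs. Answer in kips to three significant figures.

20.9 kips (bolt shear governs)

Bolt shear: A_b = π·0.625²/4 = 0.3068 in²; R_n = 68 × 0.3068 × 2 × 1 = 41.72 kips → 41.72 / 2 = 20.9 kips.
Bearing (1.2 l_c t F_u ≤ 2.4 d t F_u): upper limit = 2.4·0.625·0.375·65 = 36.56 kips.
  Edge l_c = 1.375 − 0.6875/2 = 1.031 → r_n = 30.16 kips; interior l_c = 2.375 − 0.6875 = 1.688 → r_n = 36.56 kips.
  R_n,bearing = 1·30.16 + 1·36.56 = 66.73 kips → 66.73 / 2 = 33.4 kips.
Bolt shear governs: 20.9 kips.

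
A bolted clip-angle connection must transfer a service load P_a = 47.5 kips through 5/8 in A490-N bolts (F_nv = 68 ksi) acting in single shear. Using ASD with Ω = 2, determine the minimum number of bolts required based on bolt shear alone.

5 bolts

A_b = π·0.625²/4 = 0.3068 in².
Per-bolt allowable strength R_n/Ω = 68 × 0.3068 × 1 / 2 = 10.43 kips.
n ≥ 47.5 / 10.43 = 4.554 → use 5 bolts.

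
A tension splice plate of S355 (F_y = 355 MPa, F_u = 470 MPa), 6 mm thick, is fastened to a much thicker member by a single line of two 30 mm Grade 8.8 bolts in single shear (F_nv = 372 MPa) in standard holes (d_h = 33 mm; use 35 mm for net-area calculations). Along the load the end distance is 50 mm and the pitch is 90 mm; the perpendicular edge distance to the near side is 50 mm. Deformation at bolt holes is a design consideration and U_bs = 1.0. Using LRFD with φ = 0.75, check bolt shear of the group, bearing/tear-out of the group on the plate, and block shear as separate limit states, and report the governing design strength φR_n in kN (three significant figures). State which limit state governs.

Bolt shear: A_b = π·30²/4 = 706.9 mm²; R_n = 372 × 706.9 × 2 × 1 / 1000 = 525.9 kN → 0.75 × 525.9 = 394 kN.
Bearing: edge l_c = 33.5, r_n = 113.4 kN; interior l_c = 57, r_n = 192.9 kN; R_n = 113.4 + 1·192.9 = 306.3 kN → 230 kN.
Block shear: A_gv = 840, A_nv = 525, A_nt = 195 mm²; R_n = min(0.6F_uA_nv, 0.6F_yA_gv) + U_bs·F_u·A_nt = 239.7 kN → 180 kN.
Block shear governs: 180 kN.

180 kN (block shear governs)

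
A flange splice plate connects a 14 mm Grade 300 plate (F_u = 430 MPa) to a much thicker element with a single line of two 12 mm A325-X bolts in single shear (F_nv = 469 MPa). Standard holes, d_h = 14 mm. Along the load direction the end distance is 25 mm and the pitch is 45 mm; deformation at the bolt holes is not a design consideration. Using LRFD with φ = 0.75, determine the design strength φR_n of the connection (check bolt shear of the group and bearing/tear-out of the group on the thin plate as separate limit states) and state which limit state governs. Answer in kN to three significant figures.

Bolt shear: A_b = π·12²/4 = 113.1 mm²; R_n = 469 × 113.1 × 2 × 1 / 1000 = 106.1 kN → 0.75 × 106.1 = 79.6 kN.
Bearing (1.5 l_c t F_u ≤ 3.0 d t F_u): upper limit = 3.0·12·14·430 / 1000 = 216.7 kN.
  Edge l_c = 25 − 14/2 = 18 → r_n = 162.5 kN; interior l_c = 45 − 14 = 31 → r_n = 216.7 kN.
  R_n,bearing = 1·162.5 + 1·216.7 = 379.3 kN → 0.75 × 379.3 = 284 kN.
Bolt shear governs: 79.6 kN.

79.6 kN (bolt shear governs)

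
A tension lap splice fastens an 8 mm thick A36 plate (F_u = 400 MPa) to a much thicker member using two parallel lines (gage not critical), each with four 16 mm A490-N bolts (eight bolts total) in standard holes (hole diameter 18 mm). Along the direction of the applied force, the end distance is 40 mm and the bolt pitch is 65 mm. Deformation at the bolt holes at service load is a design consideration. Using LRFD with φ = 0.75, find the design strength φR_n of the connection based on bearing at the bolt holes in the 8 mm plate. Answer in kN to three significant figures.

732 kN

Per bolt r_n = 1.2 l_c t F_u ≤ 2.4 d t F_u; upper limit = 2.4 × 16 × 8 × 400 / 1000 = 122.9 kN.
Edge bolt: l_c = 40 − 18/2 = 31 mm → 1.2 × 31 × 8 × 400 / 1000 = 119 → r_n = 119 kN.
Interior bolts: l_c = 65 − 18 = 47 mm → 1.2 × 47 × 8 × 400 / 1000 = 180.5 → r_n = 122.9 kN.
R_n = 2 × 119 + 6 × 122.9 = 975.4 kN.
Design strength φR_n = 0.75 × 975.4 = 732 kN.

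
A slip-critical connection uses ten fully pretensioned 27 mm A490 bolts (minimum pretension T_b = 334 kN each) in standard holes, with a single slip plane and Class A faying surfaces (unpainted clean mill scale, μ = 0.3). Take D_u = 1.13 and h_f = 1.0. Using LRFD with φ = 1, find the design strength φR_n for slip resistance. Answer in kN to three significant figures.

1130 kN

R_n = μ · D_u · h_f · T_b · n_s · n_b = 0.3 × 1.13 × 1.0 × 334 × 1 × 10 = 1132 kN.
Design strength φR_n = 1 × 1132 = 1130 kN.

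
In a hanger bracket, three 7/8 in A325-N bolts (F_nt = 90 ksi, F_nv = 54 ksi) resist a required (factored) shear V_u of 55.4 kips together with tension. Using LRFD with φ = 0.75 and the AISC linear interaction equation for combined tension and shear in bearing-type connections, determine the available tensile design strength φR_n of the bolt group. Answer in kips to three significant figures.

66 kips

A_b = π·0.875²/4 = 0.6013 in²; f_rv = 55.4 / (3 × 0.6013) = 30.71 ksi.
F'_nt = 1.3 F_nt − (F_nt / φF_nv) f_rv = 1.3·90 − (90/(0.75·54))·30.71 = 48.76 ksi, capped at F_nt → F'_nt = 48.76 ksi.
R_n = F'_nt · A_b · n = 48.76 × 0.6013 × 3 = 87.95 kips.
Design strength φR_n = 0.75 × 87.95 = 66 kips.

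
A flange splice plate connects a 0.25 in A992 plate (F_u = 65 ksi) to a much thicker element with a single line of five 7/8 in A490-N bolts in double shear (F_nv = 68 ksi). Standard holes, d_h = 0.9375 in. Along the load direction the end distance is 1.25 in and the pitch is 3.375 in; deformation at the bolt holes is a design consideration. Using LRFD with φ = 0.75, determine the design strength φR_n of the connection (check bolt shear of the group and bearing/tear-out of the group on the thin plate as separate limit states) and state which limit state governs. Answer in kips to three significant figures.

114 kips (bearing governs)

Bolt shear: A_b = π·0.875²/4 = 0.6013 in²; R_n = 68 × 0.6013 × 5 × 2 = 408.9 kips → 0.75 × 408.9 = 307 kips.
Bearing (1.2 l_c t F_u ≤ 2.4 d t F_u): upper limit = 2.4·0.875·0.25·65 = 34.12 kips.
  Edge l_c = 1.25 − 0.9375/2 = 0.7812 → r_n = 15.23 kips; interior l_c = 3.375 − 0.9375 = 2.438 → r_n = 34.12 kips.
  R_n,bearing = 1·15.23 + 4·34.12 = 151.7 kips → 0.75 × 151.7 = 114 kips.
Bearing governs: 114 kips.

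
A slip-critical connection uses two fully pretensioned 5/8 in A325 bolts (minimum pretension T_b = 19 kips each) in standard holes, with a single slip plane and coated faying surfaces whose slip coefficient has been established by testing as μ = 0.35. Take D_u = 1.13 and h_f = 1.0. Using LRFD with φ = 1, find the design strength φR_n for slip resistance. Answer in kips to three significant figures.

15 kips

R_n = μ · D_u · h_f · T_b · n_s · n_b = 0.35 × 1.13 × 1.0 × 19 × 1 × 2 = 15.03 kips.
Design strength φR_n = 1 × 15.03 = 15 kips.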